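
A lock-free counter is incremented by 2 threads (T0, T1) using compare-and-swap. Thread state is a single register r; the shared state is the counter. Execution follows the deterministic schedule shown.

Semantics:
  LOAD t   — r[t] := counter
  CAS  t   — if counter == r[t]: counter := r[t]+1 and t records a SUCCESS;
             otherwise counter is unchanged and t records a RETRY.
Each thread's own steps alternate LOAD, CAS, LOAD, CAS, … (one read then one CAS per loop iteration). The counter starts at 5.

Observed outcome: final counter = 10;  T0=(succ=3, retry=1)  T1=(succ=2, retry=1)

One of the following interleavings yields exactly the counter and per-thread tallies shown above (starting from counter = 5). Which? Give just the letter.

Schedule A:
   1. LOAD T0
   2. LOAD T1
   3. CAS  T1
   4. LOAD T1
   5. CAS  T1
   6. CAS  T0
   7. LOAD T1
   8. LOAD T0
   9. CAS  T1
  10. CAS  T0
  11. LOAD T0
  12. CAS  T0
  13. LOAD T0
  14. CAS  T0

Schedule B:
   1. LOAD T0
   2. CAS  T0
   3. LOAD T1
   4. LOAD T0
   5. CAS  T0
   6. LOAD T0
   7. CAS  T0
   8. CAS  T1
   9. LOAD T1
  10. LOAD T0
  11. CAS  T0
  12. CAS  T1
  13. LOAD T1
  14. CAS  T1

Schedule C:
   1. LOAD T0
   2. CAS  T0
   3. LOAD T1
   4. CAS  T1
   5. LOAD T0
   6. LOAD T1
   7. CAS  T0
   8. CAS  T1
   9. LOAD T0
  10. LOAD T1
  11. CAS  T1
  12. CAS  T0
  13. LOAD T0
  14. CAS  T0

C

Run C:
T0 LOAD — after: cnt=5, r=5 — load
T0 CAS — after: cnt=6, r=5 — ok
T1 LOAD — after: cnt=6, r=6 — load
T1 CAS — after: cnt=7, r=6 — ok
T0 LOAD — after: cnt=7, r=7 — load
T1 LOAD — after: cnt=7, r=7 — load
T0 CAS — after: cnt=8, r=7 — ok
T1 CAS — after: cnt=8, r=7 — retry
T0 LOAD — after: cnt=8, r=8 — load
T1 LOAD — after: cnt=8, r=8 — load
T1 CAS — after: cnt=9, r=8 — ok
T0 CAS — after: cnt=9, r=8 — retry
T0 LOAD — after: cnt=9, r=9 — load
T0 CAS — after: cnt=10, r=9 — ok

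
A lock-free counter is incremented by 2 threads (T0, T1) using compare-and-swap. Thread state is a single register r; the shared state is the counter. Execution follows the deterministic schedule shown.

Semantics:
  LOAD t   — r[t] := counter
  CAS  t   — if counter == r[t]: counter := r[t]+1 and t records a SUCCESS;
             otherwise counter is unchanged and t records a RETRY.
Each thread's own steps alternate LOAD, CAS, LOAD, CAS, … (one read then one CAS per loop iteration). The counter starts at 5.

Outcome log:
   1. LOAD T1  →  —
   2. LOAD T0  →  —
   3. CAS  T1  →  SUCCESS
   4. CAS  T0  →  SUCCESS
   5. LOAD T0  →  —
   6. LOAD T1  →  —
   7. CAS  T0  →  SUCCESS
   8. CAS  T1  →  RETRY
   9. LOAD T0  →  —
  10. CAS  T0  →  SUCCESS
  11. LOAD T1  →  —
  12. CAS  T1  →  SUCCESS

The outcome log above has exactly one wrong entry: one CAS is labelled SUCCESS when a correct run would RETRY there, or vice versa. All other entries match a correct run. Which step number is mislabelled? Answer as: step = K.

step = 4

Correct run:
   1) LOAD T1:  M=5  r_T1=5
   2) LOAD T0:  M=5  r_T0=5
   3) CAS  T1:  M=6  r_T1=5 ✓
   4) CAS  T0:  M=6  r_T0=5 ✗
   5) LOAD T0:  M=6  r_T0=6
   6) LOAD T1:  M=6  r_T1=6
   7) CAS  T0:  M=7  r_T0=6 ✓
   8) CAS  T1:  M=7  r_T1=6 ✗
   9) LOAD T0:  M=7  r_T0=7
  10) CAS  T0:  M=8  r_T0=7 ✓
  11) LOAD T1:  M=8  r_T1=8
  12) CAS  T1:  M=9  r_T1=8 ✓
Log disagrees first at step 4.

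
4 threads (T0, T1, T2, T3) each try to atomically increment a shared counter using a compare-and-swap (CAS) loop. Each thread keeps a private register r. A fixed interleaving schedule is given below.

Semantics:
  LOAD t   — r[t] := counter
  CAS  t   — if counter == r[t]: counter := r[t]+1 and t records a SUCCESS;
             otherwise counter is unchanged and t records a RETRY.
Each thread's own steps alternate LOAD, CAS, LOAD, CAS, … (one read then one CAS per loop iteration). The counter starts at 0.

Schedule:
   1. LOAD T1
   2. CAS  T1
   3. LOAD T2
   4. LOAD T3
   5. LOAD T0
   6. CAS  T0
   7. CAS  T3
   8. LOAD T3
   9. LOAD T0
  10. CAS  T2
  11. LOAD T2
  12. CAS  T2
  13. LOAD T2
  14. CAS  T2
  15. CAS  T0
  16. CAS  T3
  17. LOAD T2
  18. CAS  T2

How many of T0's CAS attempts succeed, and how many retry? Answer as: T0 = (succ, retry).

T0 = (1, 1)

[1] T1.load  rd  (counter 0, T1.r 0)
[2] T1.cas  hit  (counter 1, T1.r 0)
[3] T2.load  rd  (counter 1, T2.r 1)
[4] T3.load  rd  (counter 1, T3.r 1)
[5] T0.load  rd  (counter 1, T0.r 1)
[6] T0.cas  hit  (counter 2, T0.r 1)
[7] T3.cas  miss  (counter 2, T3.r 1)
[8] T3.load  rd  (counter 2, T3.r 2)
[9] T0.load  rd  (counter 2, T0.r 2)
[10] T2.cas  miss  (counter 2, T2.r 1)
[11] T2.load  rd  (counter 2, T2.r 2)
[12] T2.cas  hit  (counter 3, T2.r 2)
[13] T2.load  rd  (counter 3, T2.r 3)
[14] T2.cas  hit  (counter 4, T2.r 3)
[15] T0.cas  miss  (counter 4, T0.r 2)
[16] T3.cas  miss  (counter 4, T3.r 2)
[17] T2.load  rd  (counter 4, T2.r 4)
[18] T2.cas  hit  (counter 5, T2.r 4)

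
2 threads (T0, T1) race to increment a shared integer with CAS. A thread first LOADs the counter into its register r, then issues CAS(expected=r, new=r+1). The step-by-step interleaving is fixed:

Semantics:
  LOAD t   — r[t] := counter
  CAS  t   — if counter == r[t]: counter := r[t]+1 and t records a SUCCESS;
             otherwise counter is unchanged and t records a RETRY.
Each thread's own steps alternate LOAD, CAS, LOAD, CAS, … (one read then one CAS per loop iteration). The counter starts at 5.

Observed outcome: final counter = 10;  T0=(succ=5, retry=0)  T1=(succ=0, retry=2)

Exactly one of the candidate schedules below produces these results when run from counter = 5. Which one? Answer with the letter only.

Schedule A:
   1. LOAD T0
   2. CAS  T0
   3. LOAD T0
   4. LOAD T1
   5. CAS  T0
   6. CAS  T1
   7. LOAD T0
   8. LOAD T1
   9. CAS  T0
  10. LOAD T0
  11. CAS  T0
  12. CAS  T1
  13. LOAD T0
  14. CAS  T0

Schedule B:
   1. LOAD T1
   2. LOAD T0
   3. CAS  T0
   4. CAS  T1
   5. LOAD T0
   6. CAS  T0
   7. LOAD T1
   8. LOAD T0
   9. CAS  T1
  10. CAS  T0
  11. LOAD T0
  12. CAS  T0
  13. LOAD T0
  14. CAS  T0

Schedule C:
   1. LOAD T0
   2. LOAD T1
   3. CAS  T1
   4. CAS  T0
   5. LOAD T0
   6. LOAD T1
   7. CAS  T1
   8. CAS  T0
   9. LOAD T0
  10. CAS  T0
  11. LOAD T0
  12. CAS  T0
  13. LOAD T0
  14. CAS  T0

A

Tracing schedule A:
T0 LOAD — after: cnt=5, r=5 — load
T0 CAS — after: cnt=6, r=5 — ok
T0 LOAD — after: cnt=6, r=6 — load
T1 LOAD — after: cnt=6, r=6 — load
T0 CAS — after: cnt=7, r=6 — ok
T1 CAS — after: cnt=7, r=6 — retry
T0 LOAD — after: cnt=7, r=7 — load
T1 LOAD — after: cnt=7, r=7 — load
T0 CAS — after: cnt=8, r=7 — ok
T0 LOAD — after: cnt=8, r=8 — load
T0 CAS — after: cnt=9, r=8 — ok
T1 CAS — after: cnt=9, r=7 — retry
T0 LOAD — after: cnt=9, r=9 — load
T0 CAS — after: cnt=10, r=9 — ok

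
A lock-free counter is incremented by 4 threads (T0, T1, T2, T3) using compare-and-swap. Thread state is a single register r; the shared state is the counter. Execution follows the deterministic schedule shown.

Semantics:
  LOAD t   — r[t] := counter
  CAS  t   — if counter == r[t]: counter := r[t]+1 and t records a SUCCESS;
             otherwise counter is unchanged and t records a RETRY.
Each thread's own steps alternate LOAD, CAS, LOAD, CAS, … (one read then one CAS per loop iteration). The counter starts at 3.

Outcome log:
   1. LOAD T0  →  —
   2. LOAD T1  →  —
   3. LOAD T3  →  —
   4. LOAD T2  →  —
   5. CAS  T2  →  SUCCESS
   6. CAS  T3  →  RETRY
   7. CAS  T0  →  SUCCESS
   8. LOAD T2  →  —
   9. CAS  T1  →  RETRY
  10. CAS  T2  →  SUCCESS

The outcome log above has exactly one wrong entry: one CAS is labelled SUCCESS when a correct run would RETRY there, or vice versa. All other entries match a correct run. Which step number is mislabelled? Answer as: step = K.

Reference trace:
   1) LOAD T0:  M=3  r_T0=3
   2) LOAD T1:  M=3  r_T1=3
   3) LOAD T3:  M=3  r_T3=3
   4) LOAD T2:  M=3  r_T2=3
   5) CAS  T2:  M=4  r_T2=3 ✓
   6) CAS  T3:  M=4  r_T3=3 ✗
   7) CAS  T0:  M=4  r_T0=3 ✗
   8) LOAD T2:  M=4  r_T2=4
   9) CAS  T1:  M=4  r_T1=3 ✗
  10) CAS  T2:  M=5  r_T2=4 ✓
Log disagrees first at step 7.

step = 7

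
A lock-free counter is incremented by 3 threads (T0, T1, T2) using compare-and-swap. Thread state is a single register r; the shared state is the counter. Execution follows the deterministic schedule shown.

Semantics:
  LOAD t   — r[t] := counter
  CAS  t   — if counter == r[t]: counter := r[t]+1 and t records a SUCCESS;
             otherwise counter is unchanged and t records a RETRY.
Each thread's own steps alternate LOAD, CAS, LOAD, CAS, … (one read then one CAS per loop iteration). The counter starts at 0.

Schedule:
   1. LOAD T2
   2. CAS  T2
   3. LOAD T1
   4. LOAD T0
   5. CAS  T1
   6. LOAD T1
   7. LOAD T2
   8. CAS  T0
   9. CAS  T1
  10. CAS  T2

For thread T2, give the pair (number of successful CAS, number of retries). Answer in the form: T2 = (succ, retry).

[1] T2.load  rd  (counter 0, T2.r 0)
[2] T2.cas  hit  (counter 1, T2.r 0)
[3] T1.load  rd  (counter 1, T1.r 1)
[4] T0.load  rd  (counter 1, T0.r 1)
[5] T1.cas  hit  (counter 2, T1.r 1)
[6] T1.load  rd  (counter 2, T1.r 2)
[7] T2.load  rd  (counter 2, T2.r 2)
[8] T0.cas  miss  (counter 2, T0.r 1)
[9] T1.cas  hit  (counter 3, T1.r 2)
[10] T2.cas  miss  (counter 3, T2.r 2)

T2 = (1, 1)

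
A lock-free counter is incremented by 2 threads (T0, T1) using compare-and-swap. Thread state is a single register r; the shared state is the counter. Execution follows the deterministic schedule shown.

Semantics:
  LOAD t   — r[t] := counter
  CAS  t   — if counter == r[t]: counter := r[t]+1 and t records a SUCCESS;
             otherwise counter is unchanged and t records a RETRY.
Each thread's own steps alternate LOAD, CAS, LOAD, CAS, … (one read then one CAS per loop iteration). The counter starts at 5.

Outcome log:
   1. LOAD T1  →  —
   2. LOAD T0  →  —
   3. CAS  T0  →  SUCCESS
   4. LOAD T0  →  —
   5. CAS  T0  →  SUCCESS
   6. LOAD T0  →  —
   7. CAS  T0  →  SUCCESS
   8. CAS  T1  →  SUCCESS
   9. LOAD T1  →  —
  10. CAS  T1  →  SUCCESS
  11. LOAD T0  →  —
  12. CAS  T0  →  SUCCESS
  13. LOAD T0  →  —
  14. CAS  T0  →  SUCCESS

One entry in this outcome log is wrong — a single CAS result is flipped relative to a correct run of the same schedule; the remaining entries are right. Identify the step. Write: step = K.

Correct run:
   1) LOAD T1:  M=5  r_T1=5
   2) LOAD T0:  M=5  r_T0=5
   3) CAS  T0:  M=6  r_T0=5 ✓
   4) LOAD T0:  M=6  r_T0=6
   5) CAS  T0:  M=7  r_T0=6 ✓
   6) LOAD T0:  M=7  r_T0=7
   7) CAS  T0:  M=8  r_T0=7 ✓
   8) CAS  T1:  M=8  r_T1=5 ✗
   9) LOAD T1:  M=8  r_T1=8
  10) CAS  T1:  M=9  r_T1=8 ✓
  11) LOAD T0:  M=9  r_T0=9
  12) CAS  T0:  M=10  r_T0=9 ✓
  13) LOAD T0:  M=10  r_T0=10
  14) CAS  T0:  M=11  r_T0=10 ✓
Flip is step 8.

step = 8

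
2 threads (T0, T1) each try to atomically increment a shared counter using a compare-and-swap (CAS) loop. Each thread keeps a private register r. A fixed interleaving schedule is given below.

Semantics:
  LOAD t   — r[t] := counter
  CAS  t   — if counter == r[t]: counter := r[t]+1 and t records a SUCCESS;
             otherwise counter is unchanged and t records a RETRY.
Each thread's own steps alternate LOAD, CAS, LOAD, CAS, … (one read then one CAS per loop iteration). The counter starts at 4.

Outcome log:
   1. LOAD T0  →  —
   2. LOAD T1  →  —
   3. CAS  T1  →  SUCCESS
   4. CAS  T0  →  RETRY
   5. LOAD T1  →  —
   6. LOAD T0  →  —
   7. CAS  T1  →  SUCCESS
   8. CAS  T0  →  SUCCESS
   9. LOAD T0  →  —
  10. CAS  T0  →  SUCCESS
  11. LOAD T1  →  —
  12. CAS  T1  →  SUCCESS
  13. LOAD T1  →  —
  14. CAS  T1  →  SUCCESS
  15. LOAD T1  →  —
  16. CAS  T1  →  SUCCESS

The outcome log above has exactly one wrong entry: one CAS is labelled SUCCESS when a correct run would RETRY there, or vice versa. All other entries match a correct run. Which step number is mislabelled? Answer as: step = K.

Re-executing:
step 1: T0 LOAD ⇒ load; ctr=4 reg=4
step 2: T1 LOAD ⇒ load; ctr=4 reg=4
step 3: T1 CAS ⇒ ok; ctr=5 reg=4
step 4: T0 CAS ⇒ retry; ctr=5 reg=4
step 5: T1 LOAD ⇒ load; ctr=5 reg=5
step 6: T0 LOAD ⇒ load; ctr=5 reg=5
step 7: T1 CAS ⇒ ok; ctr=6 reg=5
step 8: T0 CAS ⇒ retry; ctr=6 reg=5
step 9: T0 LOAD ⇒ load; ctr=6 reg=6
step 10: T0 CAS ⇒ ok; ctr=7 reg=6
step 11: T1 LOAD ⇒ load; ctr=7 reg=7
step 12: T1 CAS ⇒ ok; ctr=8 reg=7
step 13: T1 LOAD ⇒ load; ctr=8 reg=8
step 14: T1 CAS ⇒ ok; ctr=9 reg=8
step 15: T1 LOAD ⇒ load; ctr=9 reg=9
step 16: T1 CAS ⇒ ok; ctr=10 reg=9
Flip is step 8.

step = 8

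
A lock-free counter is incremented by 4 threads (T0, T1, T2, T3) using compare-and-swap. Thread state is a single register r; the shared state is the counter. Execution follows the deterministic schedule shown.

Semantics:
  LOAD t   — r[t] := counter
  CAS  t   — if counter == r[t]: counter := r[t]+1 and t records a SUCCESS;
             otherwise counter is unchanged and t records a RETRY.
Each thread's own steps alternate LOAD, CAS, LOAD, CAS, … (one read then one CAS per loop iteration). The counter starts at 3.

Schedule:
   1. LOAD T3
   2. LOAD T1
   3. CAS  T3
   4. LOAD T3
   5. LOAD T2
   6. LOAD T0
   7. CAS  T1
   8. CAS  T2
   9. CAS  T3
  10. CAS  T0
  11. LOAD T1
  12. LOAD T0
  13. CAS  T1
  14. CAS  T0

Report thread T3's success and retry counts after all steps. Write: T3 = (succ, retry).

   1) LOAD T3:  M=3  r_T3=3
   2) LOAD T1:  M=3  r_T1=3
   3) CAS  T3:  M=4  r_T3=3 ✓
   4) LOAD T3:  M=4  r_T3=4
   5) LOAD T2:  M=4  r_T2=4
   6) LOAD T0:  M=4  r_T0=4
   7) CAS  T1:  M=4  r_T1=3 ✗
   8) CAS  T2:  M=5  r_T2=4 ✓
   9) CAS  T3:  M=5  r_T3=4 ✗
  10) CAS  T0:  M=5  r_T0=4 ✗
  11) LOAD T1:  M=5  r_T1=5
  12) LOAD T0:  M=5  r_T0=5
  13) CAS  T1:  M=6  r_T1=5 ✓
  14) CAS  T0:  M=6  r_T0=5 ✗

T3 = (1, 1)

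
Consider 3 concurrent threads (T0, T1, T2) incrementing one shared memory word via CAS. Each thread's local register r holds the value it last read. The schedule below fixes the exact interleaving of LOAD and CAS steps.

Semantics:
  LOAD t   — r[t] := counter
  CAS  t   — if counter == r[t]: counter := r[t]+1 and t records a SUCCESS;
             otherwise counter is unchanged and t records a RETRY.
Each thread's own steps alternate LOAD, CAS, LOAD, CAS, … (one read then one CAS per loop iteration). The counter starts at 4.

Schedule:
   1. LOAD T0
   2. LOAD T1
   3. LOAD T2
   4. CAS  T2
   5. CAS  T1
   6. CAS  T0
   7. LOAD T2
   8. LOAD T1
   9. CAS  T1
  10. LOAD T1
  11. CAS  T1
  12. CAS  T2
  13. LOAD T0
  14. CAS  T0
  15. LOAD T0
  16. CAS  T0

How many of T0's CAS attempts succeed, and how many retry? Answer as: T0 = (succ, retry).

T0 = (2, 1)

step 1: T0 LOAD ⇒ load; ctr=4 reg=4
step 2: T1 LOAD ⇒ load; ctr=4 reg=4
step 3: T2 LOAD ⇒ load; ctr=4 reg=4
step 4: T2 CAS ⇒ ok; ctr=5 reg=4
step 5: T1 CAS ⇒ retry; ctr=5 reg=4
step 6: T0 CAS ⇒ retry; ctr=5 reg=4
step 7: T2 LOAD ⇒ load; ctr=5 reg=5
step 8: T1 LOAD ⇒ load; ctr=5 reg=5
step 9: T1 CAS ⇒ ok; ctr=6 reg=5
step 10: T1 LOAD ⇒ load; ctr=6 reg=6
step 11: T1 CAS ⇒ ok; ctr=7 reg=6
step 12: T2 CAS ⇒ retry; ctr=7 reg=5
step 13: T0 LOAD ⇒ load; ctr=7 reg=7
step 14: T0 CAS ⇒ ok; ctr=8 reg=7
step 15: T0 LOAD ⇒ load; ctr=8 reg=8
step 16: T0 CAS ⇒ ok; ctr=9 reg=8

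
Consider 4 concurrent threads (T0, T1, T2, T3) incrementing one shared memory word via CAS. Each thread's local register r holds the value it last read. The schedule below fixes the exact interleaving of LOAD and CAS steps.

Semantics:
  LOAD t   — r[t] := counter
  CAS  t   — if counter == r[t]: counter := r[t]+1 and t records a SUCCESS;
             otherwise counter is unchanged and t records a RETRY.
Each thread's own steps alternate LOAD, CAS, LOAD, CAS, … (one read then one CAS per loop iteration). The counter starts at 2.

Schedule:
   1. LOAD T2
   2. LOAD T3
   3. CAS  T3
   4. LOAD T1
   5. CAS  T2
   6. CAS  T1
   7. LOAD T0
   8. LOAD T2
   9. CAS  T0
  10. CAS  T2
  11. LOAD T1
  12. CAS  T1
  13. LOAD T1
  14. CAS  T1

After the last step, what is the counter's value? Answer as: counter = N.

counter = 7

   1) LOAD T2:  M=2  r_T2=2
   2) LOAD T3:  M=2  r_T3=2
   3) CAS  T3:  M=3  r_T3=2 ✓
   4) LOAD T1:  M=3  r_T1=3
   5) CAS  T2:  M=3  r_T2=2 ✗
   6) CAS  T1:  M=4  r_T1=3 ✓
   7) LOAD T0:  M=4  r_T0=4
   8) LOAD T2:  M=4  r_T2=4
   9) CAS  T0:  M=5  r_T0=4 ✓
  10) CAS  T2:  M=5  r_T2=4 ✗
  11) LOAD T1:  M=5  r_T1=5
  12) CAS  T1:  M=6  r_T1=5 ✓
  13) LOAD T1:  M=6  r_T1=6
  14) CAS  T1:  M=7  r_T1=6 ✓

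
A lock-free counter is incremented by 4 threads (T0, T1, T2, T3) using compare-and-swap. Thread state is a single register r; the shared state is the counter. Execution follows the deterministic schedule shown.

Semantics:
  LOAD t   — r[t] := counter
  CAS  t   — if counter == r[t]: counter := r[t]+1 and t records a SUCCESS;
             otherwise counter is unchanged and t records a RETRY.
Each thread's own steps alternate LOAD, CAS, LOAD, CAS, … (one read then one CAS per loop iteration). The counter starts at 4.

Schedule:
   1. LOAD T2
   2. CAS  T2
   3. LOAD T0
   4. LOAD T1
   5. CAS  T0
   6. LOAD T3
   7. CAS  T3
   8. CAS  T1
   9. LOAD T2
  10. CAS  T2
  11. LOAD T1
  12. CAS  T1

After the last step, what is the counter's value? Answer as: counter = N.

step 1: T2 LOAD ⇒ load; ctr=4 reg=4
step 2: T2 CAS ⇒ ok; ctr=5 reg=4
step 3: T0 LOAD ⇒ load; ctr=5 reg=5
step 4: T1 LOAD ⇒ load; ctr=5 reg=5
step 5: T0 CAS ⇒ ok; ctr=6 reg=5
step 6: T3 LOAD ⇒ load; ctr=6 reg=6
step 7: T3 CAS ⇒ ok; ctr=7 reg=6
step 8: T1 CAS ⇒ retry; ctr=7 reg=5
step 9: T2 LOAD ⇒ load; ctr=7 reg=7
step 10: T2 CAS ⇒ ok; ctr=8 reg=7
step 11: T1 LOAD ⇒ load; ctr=8 reg=8
step 12: T1 CAS ⇒ ok; ctr=9 reg=8

counter = 9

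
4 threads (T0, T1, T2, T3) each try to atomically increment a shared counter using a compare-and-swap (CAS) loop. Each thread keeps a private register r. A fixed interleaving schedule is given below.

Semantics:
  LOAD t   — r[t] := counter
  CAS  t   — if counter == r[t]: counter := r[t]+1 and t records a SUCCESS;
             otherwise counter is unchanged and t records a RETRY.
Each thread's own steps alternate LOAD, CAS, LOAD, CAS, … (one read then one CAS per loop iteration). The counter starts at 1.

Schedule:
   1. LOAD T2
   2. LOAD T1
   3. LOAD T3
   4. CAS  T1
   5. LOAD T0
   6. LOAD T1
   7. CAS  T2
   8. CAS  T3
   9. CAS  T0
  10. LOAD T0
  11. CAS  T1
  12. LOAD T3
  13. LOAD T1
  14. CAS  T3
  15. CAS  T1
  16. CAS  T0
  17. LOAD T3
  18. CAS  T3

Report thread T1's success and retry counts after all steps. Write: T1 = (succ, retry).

T1 = (1, 2)

   1) LOAD T2:  M=1  r_T2=1
   2) LOAD T1:  M=1  r_T1=1
   3) LOAD T3:  M=1  r_T3=1
   4) CAS  T1:  M=2  r_T1=1 ✓
   5) LOAD T0:  M=2  r_T0=2
   6) LOAD T1:  M=2  r_T1=2
   7) CAS  T2:  M=2  r_T2=1 ✗
   8) CAS  T3:  M=2  r_T3=1 ✗
   9) CAS  T0:  M=3  r_T0=2 ✓
  10) LOAD T0:  M=3  r_T0=3
  11) CAS  T1:  M=3  r_T1=2 ✗
  12) LOAD T3:  M=3  r_T3=3
  13) LOAD T1:  M=3  r_T1=3
  14) CAS  T3:  M=4  r_T3=3 ✓
  15) CAS  T1:  M=4  r_T1=3 ✗
  16) CAS  T0:  M=4  r_T0=3 ✗
  17) LOAD T3:  M=4  r_T3=4
  18) CAS  T3:  M=5  r_T3=4 ✓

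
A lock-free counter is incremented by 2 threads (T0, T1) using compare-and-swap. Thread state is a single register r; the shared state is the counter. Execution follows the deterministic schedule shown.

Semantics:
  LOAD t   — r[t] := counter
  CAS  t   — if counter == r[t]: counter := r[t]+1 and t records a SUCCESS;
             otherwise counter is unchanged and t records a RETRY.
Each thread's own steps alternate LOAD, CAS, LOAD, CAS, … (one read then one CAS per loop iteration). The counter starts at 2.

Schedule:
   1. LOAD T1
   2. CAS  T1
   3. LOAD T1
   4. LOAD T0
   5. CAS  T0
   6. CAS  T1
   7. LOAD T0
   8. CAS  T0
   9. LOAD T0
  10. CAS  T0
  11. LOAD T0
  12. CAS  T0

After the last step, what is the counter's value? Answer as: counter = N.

counter = 7

[1] T1.load  rd  (counter 2, T1.r 2)
[2] T1.cas  hit  (counter 3, T1.r 2)
[3] T1.load  rd  (counter 3, T1.r 3)
[4] T0.load  rd  (counter 3, T0.r 3)
[5] T0.cas  hit  (counter 4, T0.r 3)
[6] T1.cas  miss  (counter 4, T1.r 3)
[7] T0.load  rd  (counter 4, T0.r 4)
[8] T0.cas  hit  (counter 5, T0.r 4)
[9] T0.load  rd  (counter 5, T0.r 5)
[10] T0.cas  hit  (counter 6, T0.r 5)
[11] T0.load  rd  (counter 6, T0.r 6)
[12] T0.cas  hit  (counter 7, T0.r 6)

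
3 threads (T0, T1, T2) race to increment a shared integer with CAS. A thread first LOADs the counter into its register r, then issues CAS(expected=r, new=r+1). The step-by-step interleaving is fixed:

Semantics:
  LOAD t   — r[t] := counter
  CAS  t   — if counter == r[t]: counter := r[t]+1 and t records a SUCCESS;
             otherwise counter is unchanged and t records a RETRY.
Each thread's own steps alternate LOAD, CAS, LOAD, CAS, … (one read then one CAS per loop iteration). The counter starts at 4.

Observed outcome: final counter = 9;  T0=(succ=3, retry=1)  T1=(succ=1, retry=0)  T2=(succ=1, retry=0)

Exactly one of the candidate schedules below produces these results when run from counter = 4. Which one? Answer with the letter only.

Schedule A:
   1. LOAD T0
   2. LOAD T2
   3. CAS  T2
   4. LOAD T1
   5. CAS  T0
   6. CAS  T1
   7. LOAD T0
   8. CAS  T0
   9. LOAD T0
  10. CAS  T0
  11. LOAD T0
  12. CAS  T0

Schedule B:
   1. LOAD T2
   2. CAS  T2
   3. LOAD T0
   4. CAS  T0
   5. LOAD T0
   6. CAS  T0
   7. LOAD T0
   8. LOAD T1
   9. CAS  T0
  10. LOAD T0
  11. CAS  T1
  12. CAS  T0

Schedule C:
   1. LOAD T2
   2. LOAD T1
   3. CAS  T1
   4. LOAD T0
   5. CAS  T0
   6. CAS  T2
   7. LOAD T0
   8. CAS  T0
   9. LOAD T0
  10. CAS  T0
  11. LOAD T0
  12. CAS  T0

A

Tracing schedule A:
T0 LOAD — after: cnt=4, r=4 — load
T2 LOAD — after: cnt=4, r=4 — load
T2 CAS — after: cnt=5, r=4 — ok
T1 LOAD — after: cnt=5, r=5 — load
T0 CAS — after: cnt=5, r=4 — retry
T1 CAS — after: cnt=6, r=5 — ok
T0 LOAD — after: cnt=6, r=6 — load
T0 CAS — after: cnt=7, r=6 — ok
T0 LOAD — after: cnt=7, r=7 — load
T0 CAS — after: cnt=8, r=7 — ok
T0 LOAD — after: cnt=8, r=8 — load
T0 CAS — after: cnt=9, r=8 — ok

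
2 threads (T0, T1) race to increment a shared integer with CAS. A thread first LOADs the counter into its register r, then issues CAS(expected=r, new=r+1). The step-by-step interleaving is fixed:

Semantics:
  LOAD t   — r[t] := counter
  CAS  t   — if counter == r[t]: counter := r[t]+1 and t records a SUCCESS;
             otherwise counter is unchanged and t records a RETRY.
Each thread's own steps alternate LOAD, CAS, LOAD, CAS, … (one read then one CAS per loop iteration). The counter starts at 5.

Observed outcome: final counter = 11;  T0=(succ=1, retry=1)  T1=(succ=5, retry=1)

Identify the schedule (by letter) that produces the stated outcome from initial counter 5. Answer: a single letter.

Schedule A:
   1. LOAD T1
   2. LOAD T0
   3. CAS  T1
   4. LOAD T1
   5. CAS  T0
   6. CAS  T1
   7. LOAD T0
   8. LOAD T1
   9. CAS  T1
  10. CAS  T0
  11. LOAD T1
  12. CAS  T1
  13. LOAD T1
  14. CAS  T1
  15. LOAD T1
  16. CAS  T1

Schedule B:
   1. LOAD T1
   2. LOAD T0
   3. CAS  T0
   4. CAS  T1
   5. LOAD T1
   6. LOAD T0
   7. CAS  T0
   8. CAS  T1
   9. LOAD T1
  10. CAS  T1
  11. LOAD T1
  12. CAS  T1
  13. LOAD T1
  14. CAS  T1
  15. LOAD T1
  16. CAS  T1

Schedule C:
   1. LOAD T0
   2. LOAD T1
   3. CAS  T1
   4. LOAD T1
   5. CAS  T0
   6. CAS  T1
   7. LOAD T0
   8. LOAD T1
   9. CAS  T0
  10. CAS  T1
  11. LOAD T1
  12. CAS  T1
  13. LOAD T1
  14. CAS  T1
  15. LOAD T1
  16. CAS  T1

C

Tracing schedule C:
step 1: T0 LOAD ⇒ load; ctr=5 reg=5
step 2: T1 LOAD ⇒ load; ctr=5 reg=5
step 3: T1 CAS ⇒ ok; ctr=6 reg=5
step 4: T1 LOAD ⇒ load; ctr=6 reg=6
step 5: T0 CAS ⇒ retry; ctr=6 reg=5
step 6: T1 CAS ⇒ ok; ctr=7 reg=6
step 7: T0 LOAD ⇒ load; ctr=7 reg=7
step 8: T1 LOAD ⇒ load; ctr=7 reg=7
step 9: T0 CAS ⇒ ok; ctr=8 reg=7
step 10: T1 CAS ⇒ retry; ctr=8 reg=7
step 11: T1 LOAD ⇒ load; ctr=8 reg=8
step 12: T1 CAS ⇒ ok; ctr=9 reg=8
step 13: T1 LOAD ⇒ load; ctr=9 reg=9
step 14: T1 CAS ⇒ ok; ctr=10 reg=9
step 15: T1 LOAD ⇒ load; ctr=10 reg=10
step 16: T1 CAS ⇒ ok; ctr=11 reg=10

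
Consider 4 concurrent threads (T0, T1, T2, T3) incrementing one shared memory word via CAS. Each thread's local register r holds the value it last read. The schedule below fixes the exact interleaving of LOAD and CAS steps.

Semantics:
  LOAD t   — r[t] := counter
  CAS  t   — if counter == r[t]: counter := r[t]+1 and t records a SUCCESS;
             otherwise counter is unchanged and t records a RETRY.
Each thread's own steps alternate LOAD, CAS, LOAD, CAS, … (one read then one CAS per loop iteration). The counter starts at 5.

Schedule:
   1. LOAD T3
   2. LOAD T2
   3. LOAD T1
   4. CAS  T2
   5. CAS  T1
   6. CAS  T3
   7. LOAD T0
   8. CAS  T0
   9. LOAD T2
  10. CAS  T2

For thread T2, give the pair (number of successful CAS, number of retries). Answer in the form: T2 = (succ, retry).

T2 = (2, 0)

[1] T3.load  rd  (counter 5, T3.r 5)
[2] T2.load  rd  (counter 5, T2.r 5)
[3] T1.load  rd  (counter 5, T1.r 5)
[4] T2.cas  hit  (counter 6, T2.r 5)
[5] T1.cas  miss  (counter 6, T1.r 5)
[6] T3.cas  miss  (counter 6, T3.r 5)
[7] T0.load  rd  (counter 6, T0.r 6)
[8] T0.cas  hit  (counter 7, T0.r 6)
[9] T2.load  rd  (counter 7, T2.r 7)
[10] T2.cas  hit  (counter 8, T2.r 7)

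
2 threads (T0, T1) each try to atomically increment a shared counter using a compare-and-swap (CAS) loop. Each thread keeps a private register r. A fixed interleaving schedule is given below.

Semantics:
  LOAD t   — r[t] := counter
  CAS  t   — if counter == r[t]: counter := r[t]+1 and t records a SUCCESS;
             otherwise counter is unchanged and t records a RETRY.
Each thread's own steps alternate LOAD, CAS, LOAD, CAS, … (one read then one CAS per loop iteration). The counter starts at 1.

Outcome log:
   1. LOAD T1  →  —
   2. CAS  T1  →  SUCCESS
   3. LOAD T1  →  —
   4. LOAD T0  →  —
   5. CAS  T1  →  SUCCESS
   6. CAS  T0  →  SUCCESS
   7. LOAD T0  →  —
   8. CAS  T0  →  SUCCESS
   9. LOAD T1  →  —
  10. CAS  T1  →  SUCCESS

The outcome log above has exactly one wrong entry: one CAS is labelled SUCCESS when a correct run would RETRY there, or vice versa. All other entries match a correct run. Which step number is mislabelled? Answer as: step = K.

step = 6

Re-executing:
step 1: T1 LOAD ⇒ load; ctr=1 reg=1
step 2: T1 CAS ⇒ ok; ctr=2 reg=1
step 3: T1 LOAD ⇒ load; ctr=2 reg=2
step 4: T0 LOAD ⇒ load; ctr=2 reg=2
step 5: T1 CAS ⇒ ok; ctr=3 reg=2
step 6: T0 CAS ⇒ retry; ctr=3 reg=2
step 7: T0 LOAD ⇒ load; ctr=3 reg=3
step 8: T0 CAS ⇒ ok; ctr=4 reg=3
step 9: T1 LOAD ⇒ load; ctr=4 reg=4
step 10: T1 CAS ⇒ ok; ctr=5 reg=4
Log disagrees first at step 6.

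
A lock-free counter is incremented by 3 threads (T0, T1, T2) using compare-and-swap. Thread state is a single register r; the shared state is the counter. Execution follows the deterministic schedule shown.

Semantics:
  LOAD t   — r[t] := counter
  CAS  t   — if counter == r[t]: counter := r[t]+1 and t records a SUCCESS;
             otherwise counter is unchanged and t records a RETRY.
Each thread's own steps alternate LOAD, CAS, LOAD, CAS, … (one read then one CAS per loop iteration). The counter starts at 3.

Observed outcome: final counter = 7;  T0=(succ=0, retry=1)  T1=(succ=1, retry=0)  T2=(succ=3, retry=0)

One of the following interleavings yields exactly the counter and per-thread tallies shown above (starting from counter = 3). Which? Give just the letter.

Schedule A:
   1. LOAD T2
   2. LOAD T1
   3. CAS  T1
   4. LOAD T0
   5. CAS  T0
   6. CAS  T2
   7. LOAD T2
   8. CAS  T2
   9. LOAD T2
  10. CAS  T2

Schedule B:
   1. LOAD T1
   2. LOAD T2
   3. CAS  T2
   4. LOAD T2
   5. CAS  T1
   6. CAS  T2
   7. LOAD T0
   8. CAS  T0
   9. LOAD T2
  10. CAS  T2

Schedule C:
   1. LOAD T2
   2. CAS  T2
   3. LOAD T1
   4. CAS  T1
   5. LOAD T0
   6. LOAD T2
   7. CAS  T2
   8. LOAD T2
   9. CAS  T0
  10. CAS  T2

C

Run C:
step 1: T2 LOAD ⇒ load; ctr=3 reg=3
step 2: T2 CAS ⇒ ok; ctr=4 reg=3
step 3: T1 LOAD ⇒ load; ctr=4 reg=4
step 4: T1 CAS ⇒ ok; ctr=5 reg=4
step 5: T0 LOAD ⇒ load; ctr=5 reg=5
step 6: T2 LOAD ⇒ load; ctr=5 reg=5
step 7: T2 CAS ⇒ ok; ctr=6 reg=5
step 8: T2 LOAD ⇒ load; ctr=6 reg=6
step 9: T0 CAS ⇒ retry; ctr=6 reg=5
step 10: T2 CAS ⇒ ok; ctr=7 reg=6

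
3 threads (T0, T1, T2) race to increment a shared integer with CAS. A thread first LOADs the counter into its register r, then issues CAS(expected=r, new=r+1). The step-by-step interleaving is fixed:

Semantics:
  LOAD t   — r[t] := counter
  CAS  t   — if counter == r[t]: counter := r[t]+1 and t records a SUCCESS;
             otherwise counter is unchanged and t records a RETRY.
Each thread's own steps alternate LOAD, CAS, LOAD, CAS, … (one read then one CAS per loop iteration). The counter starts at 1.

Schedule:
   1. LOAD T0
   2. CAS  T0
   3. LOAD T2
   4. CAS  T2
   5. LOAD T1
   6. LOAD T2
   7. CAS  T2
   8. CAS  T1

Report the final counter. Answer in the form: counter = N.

counter = 4

step 1: T0 LOAD ⇒ load; ctr=1 reg=1
step 2: T0 CAS ⇒ ok; ctr=2 reg=1
step 3: T2 LOAD ⇒ load; ctr=2 reg=2
step 4: T2 CAS ⇒ ok; ctr=3 reg=2
step 5: T1 LOAD ⇒ load; ctr=3 reg=3
step 6: T2 LOAD ⇒ load; ctr=3 reg=3
step 7: T2 CAS ⇒ ok; ctr=4 reg=3
step 8: T1 CAS ⇒ retry; ctr=4 reg=3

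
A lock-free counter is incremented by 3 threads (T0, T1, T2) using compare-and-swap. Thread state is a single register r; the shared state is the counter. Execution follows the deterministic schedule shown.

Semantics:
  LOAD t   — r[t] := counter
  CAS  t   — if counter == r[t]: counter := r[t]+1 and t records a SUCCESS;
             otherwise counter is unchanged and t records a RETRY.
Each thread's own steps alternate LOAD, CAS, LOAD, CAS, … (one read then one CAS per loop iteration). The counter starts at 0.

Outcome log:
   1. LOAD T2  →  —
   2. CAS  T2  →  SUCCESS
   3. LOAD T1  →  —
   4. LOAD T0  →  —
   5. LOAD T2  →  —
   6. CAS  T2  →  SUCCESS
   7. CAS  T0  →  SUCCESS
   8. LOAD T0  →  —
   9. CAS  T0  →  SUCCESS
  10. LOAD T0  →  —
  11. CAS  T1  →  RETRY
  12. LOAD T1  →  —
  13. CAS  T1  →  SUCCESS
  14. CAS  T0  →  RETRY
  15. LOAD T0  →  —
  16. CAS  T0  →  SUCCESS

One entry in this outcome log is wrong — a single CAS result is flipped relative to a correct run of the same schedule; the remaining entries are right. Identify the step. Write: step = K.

step = 7

Re-executing:
T2 LOAD — after: cnt=0, r=0 — load
T2 CAS — after: cnt=1, r=0 — ok
T1 LOAD — after: cnt=1, r=1 — load
T0 LOAD — after: cnt=1, r=1 — load
T2 LOAD — after: cnt=1, r=1 — load
T2 CAS — after: cnt=2, r=1 — ok
T0 CAS — after: cnt=2, r=1 — retry
T0 LOAD — after: cnt=2, r=2 — load
T0 CAS — after: cnt=3, r=2 — ok
T0 LOAD — after: cnt=3, r=3 — load
T1 CAS — after: cnt=3, r=1 — retry
T1 LOAD — after: cnt=3, r=3 — load
T1 CAS — after: cnt=4, r=3 — ok
T0 CAS — after: cnt=4, r=3 — retry
T0 LOAD — after: cnt=4, r=4 — load
T0 CAS — after: cnt=5, r=4 — ok
Log disagrees first at step 7.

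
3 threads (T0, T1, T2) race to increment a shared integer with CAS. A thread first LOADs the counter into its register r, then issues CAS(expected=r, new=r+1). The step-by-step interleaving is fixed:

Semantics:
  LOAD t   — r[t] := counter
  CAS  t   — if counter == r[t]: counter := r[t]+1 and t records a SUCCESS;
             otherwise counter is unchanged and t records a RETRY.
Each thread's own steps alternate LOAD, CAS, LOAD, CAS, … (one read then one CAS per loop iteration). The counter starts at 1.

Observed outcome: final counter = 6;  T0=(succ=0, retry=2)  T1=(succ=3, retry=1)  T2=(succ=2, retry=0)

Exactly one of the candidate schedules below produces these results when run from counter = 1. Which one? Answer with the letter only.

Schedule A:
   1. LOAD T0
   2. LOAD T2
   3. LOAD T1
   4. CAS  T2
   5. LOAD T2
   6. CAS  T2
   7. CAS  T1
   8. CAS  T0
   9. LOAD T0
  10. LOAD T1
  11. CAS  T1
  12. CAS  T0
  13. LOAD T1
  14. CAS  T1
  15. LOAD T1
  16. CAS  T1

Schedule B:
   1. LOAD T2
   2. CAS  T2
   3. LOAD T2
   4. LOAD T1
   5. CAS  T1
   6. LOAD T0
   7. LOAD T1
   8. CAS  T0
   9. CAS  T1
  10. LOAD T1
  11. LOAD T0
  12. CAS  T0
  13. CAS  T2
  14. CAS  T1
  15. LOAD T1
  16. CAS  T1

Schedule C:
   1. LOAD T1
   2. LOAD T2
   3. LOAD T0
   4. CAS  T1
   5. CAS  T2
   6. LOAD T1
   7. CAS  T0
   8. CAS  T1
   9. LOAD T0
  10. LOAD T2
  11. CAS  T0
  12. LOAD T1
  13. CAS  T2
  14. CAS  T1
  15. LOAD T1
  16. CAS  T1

A

Simulating candidate A:
step 1: T0 LOAD ⇒ load; ctr=1 reg=1
step 2: T2 LOAD ⇒ load; ctr=1 reg=1
step 3: T1 LOAD ⇒ load; ctr=1 reg=1
step 4: T2 CAS ⇒ ok; ctr=2 reg=1
step 5: T2 LOAD ⇒ load; ctr=2 reg=2
step 6: T2 CAS ⇒ ok; ctr=3 reg=2
step 7: T1 CAS ⇒ retry; ctr=3 reg=1
step 8: T0 CAS ⇒ retry; ctr=3 reg=1
step 9: T0 LOAD ⇒ load; ctr=3 reg=3
step 10: T1 LOAD ⇒ load; ctr=3 reg=3
step 11: T1 CAS ⇒ ok; ctr=4 reg=3
step 12: T0 CAS ⇒ retry; ctr=4 reg=3
step 13: T1 LOAD ⇒ load; ctr=4 reg=4
step 14: T1 CAS ⇒ ok; ctr=5 reg=4
step 15: T1 LOAD ⇒ load; ctr=5 reg=5
step 16: T1 CAS ⇒ ok; ctr=6 reg=5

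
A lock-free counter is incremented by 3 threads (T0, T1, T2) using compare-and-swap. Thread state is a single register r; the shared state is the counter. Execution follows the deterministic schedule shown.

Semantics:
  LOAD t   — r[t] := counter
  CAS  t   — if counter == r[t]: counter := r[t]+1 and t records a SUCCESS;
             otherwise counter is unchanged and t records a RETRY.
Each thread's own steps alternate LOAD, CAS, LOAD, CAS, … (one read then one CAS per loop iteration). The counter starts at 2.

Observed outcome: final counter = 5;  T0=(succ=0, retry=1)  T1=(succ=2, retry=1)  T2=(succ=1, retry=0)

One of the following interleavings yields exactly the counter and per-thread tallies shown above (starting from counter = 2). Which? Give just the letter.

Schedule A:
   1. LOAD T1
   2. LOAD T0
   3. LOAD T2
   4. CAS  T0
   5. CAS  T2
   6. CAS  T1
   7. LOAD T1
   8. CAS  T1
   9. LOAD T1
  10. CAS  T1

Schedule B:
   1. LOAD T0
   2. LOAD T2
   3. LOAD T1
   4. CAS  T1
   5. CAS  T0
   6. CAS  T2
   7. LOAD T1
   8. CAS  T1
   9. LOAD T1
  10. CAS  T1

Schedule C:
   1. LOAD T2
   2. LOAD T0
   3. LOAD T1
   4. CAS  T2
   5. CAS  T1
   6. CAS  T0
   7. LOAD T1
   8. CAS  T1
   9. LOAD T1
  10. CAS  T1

Simulating candidate C:
step 1: T2 LOAD ⇒ load; ctr=2 reg=2
step 2: T0 LOAD ⇒ load; ctr=2 reg=2
step 3: T1 LOAD ⇒ load; ctr=2 reg=2
step 4: T2 CAS ⇒ ok; ctr=3 reg=2
step 5: T1 CAS ⇒ retry; ctr=3 reg=2
step 6: T0 CAS ⇒ retry; ctr=3 reg=2
step 7: T1 LOAD ⇒ load; ctr=3 reg=3
step 8: T1 CAS ⇒ ok; ctr=4 reg=3
step 9: T1 LOAD ⇒ load; ctr=4 reg=4
step 10: T1 CAS ⇒ ok; ctr=5 reg=4

C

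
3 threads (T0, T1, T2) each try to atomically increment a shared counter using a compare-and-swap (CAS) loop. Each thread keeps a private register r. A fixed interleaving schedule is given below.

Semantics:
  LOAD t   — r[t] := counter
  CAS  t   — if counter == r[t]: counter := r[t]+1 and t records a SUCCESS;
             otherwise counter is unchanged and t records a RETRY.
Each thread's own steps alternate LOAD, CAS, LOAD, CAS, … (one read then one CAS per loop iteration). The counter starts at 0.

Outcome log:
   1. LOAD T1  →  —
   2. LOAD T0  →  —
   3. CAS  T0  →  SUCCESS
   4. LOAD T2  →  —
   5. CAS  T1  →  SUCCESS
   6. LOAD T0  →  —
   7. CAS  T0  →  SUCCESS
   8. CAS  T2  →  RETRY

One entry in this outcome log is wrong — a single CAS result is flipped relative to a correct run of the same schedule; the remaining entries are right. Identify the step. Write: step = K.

step = 5

Correct run:
step 1: T1 LOAD ⇒ load; ctr=0 reg=0
step 2: T0 LOAD ⇒ load; ctr=0 reg=0
step 3: T0 CAS ⇒ ok; ctr=1 reg=0
step 4: T2 LOAD ⇒ load; ctr=1 reg=1
step 5: T1 CAS ⇒ retry; ctr=1 reg=0
step 6: T0 LOAD ⇒ load; ctr=1 reg=1
step 7: T0 CAS ⇒ ok; ctr=2 reg=1
step 8: T2 CAS ⇒ retry; ctr=2 reg=1
Mismatch at 5.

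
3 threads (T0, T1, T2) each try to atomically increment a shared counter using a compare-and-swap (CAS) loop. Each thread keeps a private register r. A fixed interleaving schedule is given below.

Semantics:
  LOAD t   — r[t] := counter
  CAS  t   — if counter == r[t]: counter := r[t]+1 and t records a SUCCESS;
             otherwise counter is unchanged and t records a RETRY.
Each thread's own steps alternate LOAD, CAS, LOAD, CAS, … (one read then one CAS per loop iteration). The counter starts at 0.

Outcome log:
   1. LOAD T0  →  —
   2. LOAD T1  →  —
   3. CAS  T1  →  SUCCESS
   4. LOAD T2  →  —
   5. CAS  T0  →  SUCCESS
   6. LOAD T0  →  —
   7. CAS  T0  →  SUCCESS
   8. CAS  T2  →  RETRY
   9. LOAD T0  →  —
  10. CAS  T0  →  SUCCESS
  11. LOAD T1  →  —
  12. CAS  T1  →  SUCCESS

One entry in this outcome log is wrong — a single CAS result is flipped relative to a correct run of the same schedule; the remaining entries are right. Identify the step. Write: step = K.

step = 5

Reference trace:
[1] T0.load  rd  (counter 0, T0.r 0)
[2] T1.load  rd  (counter 0, T1.r 0)
[3] T1.cas  hit  (counter 1, T1.r 0)
[4] T2.load  rd  (counter 1, T2.r 1)
[5] T0.cas  miss  (counter 1, T0.r 0)
[6] T0.load  rd  (counter 1, T0.r 1)
[7] T0.cas  hit  (counter 2, T0.r 1)
[8] T2.cas  miss  (counter 2, T2.r 1)
[9] T0.load  rd  (counter 2, T0.r 2)
[10] T0.cas  hit  (counter 3, T0.r 2)
[11] T1.load  rd  (counter 3, T1.r 3)
[12] T1.cas  hit  (counter 4, T1.r 3)
Flip is step 5.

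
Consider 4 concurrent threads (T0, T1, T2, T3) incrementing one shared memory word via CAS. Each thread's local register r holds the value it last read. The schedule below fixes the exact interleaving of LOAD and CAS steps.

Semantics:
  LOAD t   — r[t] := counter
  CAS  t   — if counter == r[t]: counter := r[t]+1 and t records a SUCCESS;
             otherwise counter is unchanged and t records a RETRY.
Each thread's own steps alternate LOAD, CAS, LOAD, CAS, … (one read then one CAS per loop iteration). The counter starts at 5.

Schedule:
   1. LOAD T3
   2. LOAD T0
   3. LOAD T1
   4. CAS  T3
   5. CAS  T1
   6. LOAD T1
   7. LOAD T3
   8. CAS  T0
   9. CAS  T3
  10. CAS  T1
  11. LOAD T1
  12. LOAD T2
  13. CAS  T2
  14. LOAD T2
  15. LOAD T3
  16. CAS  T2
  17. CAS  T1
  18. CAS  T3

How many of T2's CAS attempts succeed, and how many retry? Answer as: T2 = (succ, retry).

T2 = (2, 0)

   1) LOAD T3:  M=5  r_T3=5
   2) LOAD T0:  M=5  r_T0=5
   3) LOAD T1:  M=5  r_T1=5
   4) CAS  T3:  M=6  r_T3=5 ✓
   5) CAS  T1:  M=6  r_T1=5 ✗
   6) LOAD T1:  M=6  r_T1=6
   7) LOAD T3:  M=6  r_T3=6
   8) CAS  T0:  M=6  r_T0=5 ✗
   9) CAS  T3:  M=7  r_T3=6 ✓
  10) CAS  T1:  M=7  r_T1=6 ✗
  11) LOAD T1:  M=7  r_T1=7
  12) LOAD T2:  M=7  r_T2=7
  13) CAS  T2:  M=8  r_T2=7 ✓
  14) LOAD T2:  M=8  r_T2=8
  15) LOAD T3:  M=8  r_T3=8
  16) CAS  T2:  M=9  r_T2=8 ✓
  17) CAS  T1:  M=9  r_T1=7 ✗
  18) CAS  T3:  M=9  r_T3=8 ✗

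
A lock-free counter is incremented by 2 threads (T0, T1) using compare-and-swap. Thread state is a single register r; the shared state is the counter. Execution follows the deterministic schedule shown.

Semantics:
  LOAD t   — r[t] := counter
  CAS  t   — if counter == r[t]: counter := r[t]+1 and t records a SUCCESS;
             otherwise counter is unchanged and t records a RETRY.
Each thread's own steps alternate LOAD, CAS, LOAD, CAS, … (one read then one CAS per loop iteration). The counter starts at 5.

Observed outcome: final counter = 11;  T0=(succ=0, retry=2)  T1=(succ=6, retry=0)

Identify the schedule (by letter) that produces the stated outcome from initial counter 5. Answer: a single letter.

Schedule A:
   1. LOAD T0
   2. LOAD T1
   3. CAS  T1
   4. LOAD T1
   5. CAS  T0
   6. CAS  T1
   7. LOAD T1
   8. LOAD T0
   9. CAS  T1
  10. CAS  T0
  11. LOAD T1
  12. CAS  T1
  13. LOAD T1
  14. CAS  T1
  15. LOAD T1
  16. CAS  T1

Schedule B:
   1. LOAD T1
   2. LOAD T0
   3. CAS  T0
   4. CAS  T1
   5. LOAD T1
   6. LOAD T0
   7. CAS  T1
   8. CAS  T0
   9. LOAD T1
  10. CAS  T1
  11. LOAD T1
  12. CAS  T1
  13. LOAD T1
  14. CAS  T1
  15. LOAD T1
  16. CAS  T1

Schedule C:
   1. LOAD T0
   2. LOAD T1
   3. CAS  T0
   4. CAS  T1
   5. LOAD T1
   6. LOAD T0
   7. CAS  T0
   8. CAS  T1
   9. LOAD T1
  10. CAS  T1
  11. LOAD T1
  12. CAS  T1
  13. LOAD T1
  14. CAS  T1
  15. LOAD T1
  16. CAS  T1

Simulating candidate A:
1. LOAD T0 → mem=5 r[T0]=5 [LOAD]
2. LOAD T1 → mem=5 r[T1]=5 [LOAD]
3. CAS T1 → mem=6 r[T1]=5 [OK]
4. LOAD T1 → mem=6 r[T1]=6 [LOAD]
5. CAS T0 → mem=6 r[T0]=5 [RETRY]
6. CAS T1 → mem=7 r[T1]=6 [OK]
7. LOAD T1 → mem=7 r[T1]=7 [LOAD]
8. LOAD T0 → mem=7 r[T0]=7 [LOAD]
9. CAS T1 → mem=8 r[T1]=7 [OK]
10. CAS T0 → mem=8 r[T0]=7 [RETRY]
11. LOAD T1 → mem=8 r[T1]=8 [LOAD]
12. CAS T1 → mem=9 r[T1]=8 [OK]
13. LOAD T1 → mem=9 r[T1]=9 [LOAD]
14. CAS T1 → mem=10 r[T1]=9 [OK]
15. LOAD T1 → mem=10 r[T1]=10 [LOAD]
16. CAS T1 → mem=11 r[T1]=10 [OK]

A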